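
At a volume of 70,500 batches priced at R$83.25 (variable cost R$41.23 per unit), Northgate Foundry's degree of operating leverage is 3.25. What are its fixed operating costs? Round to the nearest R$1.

Contribution at this volume is 70,500 × R$42.02 = R$2,962,410.00.
Since DOL = CM ÷ EBIT, EBIT = R$2,962,410.00 ÷ 3.25 = R$911,510.77.
Fixed costs = CM − EBIT = R$2,962,410.00 − R$911,510.77 = R$2,050,899.

R$2,050,899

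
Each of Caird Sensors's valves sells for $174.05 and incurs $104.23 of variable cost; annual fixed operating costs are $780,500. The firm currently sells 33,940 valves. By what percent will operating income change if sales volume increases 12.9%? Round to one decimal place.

Contribution at this volume is 33,940 × $69.82 = $2,369,690.80.
EBIT = $2,369,690.80 − $780,500 = $1,589,190.80.
DOL = contribution ÷ EBIT = $2,369,690.80 ÷ $1,589,190.80 = 1.4911.
Operating income changes by 1.4911 × +12.9% = +19.2%.

+19.2%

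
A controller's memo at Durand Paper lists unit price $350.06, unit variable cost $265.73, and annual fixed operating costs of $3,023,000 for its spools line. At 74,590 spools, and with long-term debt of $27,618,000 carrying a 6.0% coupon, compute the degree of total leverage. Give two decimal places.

At 74,590 units, contribution = 74,590 × $84.33 = $6,290,174.70.
Operating income = contribution − fixed costs = $6,290,174.70 − $3,023,000 = $3,267,174.70. Interest = $1,657,080.00.
DOL = $6,290,174.70 ÷ $3,267,174.70 = 1.9253; DFL = $3,267,174.70 ÷ $1,610,094.70 = 2.0292.
DCL = DOL × DFL = 1.9253 × 2.0292 = 3.9068.

3.91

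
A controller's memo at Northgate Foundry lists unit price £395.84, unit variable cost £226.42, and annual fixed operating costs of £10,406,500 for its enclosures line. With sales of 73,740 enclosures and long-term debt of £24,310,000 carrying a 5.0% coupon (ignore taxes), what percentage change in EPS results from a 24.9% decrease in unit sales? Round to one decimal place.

-357.1%

At 73,740 units, contribution = 73,740 × £169.42 = £12,493,030.80.
EBIT = £12,493,030.80 − £10,406,500 = £2,086,530.80.
After interest of £1,215,500.00, pre-tax earnings = £871,030.80.
Degree of combined leverage = contribution ÷ (EBIT − I) = £12,493,030.80 ÷ £871,030.80 = 14.3428.
EPS therefore changes by 14.3428 × (-24.9%) = -357.1%.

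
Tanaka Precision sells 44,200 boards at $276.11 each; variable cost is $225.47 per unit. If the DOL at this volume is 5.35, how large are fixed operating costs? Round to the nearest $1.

$1,819,916

At 44,200 units, contribution = 44,200 × $50.64 = $2,238,288.00.
DOL = contribution / EBIT, so EBIT = $2,238,288.00 / 5.35 = $418,371.59.
Fixed costs = CM − EBIT = $2,238,288.00 − $418,371.59 = $1,819,916.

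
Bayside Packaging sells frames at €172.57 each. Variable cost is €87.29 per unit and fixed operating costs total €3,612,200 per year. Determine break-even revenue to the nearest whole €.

CM per unit = €172.57 − €87.29 = €85.28; CM ratio = €85.28 / €172.57 = 0.4942.
Break-even sales = FC ÷ CM ratio = €3,612,200 × €172.57 / €85.28 = €7,309,537.

€7,309,537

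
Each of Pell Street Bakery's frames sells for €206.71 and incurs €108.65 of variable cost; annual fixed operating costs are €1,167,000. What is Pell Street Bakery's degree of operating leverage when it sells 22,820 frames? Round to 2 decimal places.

Total contribution margin = 22,820 × €98.06 = €2,237,729.20.
EBIT = €2,237,729.20 − €1,167,000 = €1,070,729.20.
So DOL = total CM / EBIT = €2,237,729.20 / €1,070,729.20 = 2.0899.

2.09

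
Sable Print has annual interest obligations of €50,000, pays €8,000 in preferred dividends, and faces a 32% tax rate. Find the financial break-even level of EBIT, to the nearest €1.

Preferred dividends are paid after tax, so their pre-tax equivalent is €8,000 ÷ (1 − 0.32) = €11,764.71.
EPS = 0 when EBIT covers interest plus the pre-tax preferred burden: €50,000 + €11,764.71 = €61,764.71.

€61,765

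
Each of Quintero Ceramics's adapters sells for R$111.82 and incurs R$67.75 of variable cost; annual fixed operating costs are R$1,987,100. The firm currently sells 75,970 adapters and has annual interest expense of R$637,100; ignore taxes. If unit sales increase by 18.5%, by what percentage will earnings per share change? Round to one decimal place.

At 75,970 units, contribution = 75,970 × R$44.07 = R$3,347,997.90.
EBIT = R$3,347,997.90 − R$1,987,100 = R$1,360,897.90.
After interest of R$637,100.00, pre-tax earnings = R$723,797.90.
DCL = total CM / (EBIT − I) = R$3,347,997.90 / R$723,797.90 = 4.6256.
%ΔEPS = DCL × %ΔSales = 4.6256 × +18.5% = +85.6%.

+85.6%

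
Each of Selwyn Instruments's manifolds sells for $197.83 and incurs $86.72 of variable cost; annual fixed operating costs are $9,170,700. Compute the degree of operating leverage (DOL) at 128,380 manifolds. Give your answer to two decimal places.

2.80

Total contribution margin = 128,380 × $111.11 = $14,264,301.80.
EBIT = $14,264,301.80 − $9,170,700 = $5,093,601.80.
So DOL = total CM / EBIT = $14,264,301.80 / $5,093,601.80 = 2.8004.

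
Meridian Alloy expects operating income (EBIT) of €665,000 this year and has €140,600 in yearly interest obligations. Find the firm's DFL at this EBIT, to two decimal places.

1.27

Annual interest charges come to €140,600.00.
DFL = EBIT ÷ (EBIT − I) = €665,000 ÷ (€665,000 − €140,600.00) = €665,000 ÷ €524,400.00 = 1.2681.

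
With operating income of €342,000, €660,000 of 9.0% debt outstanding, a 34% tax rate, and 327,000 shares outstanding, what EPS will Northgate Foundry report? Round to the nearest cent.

€0.57

Interest = €59,400.00, so EBT = €342,000 − €59,400.00 = €282,600.00.
After tax at 34%: net income = €282,600.00 × 0.66 = €186,516.00.
EPS = €186,516.00 ÷ 327,000 = €0.57.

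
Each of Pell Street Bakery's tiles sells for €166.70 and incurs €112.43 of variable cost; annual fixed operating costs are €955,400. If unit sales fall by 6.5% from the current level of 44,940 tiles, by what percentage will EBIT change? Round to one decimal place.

Contribution at this volume is 44,940 × €54.27 = €2,438,893.80.
EBIT = €2,438,893.80 − €955,400 = €1,483,493.80.
Degree of operating leverage = €2,438,893.80 / €1,483,493.80 = 1.6440.
So EBIT moves 1.6440 × (-6.5%) = -10.7%.

-10.7%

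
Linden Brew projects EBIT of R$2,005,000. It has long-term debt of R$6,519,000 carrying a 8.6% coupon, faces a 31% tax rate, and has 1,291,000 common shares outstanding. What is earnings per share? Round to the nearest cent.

R$0.77

Interest = R$560,634.00, so EBT = R$2,005,000 − R$560,634.00 = R$1,444,366.00.
Net income = R$1,444,366.00 × (1 − 0.31) = R$996,612.54.
Per share: R$996,612.54 / 1,291,000 shares = R$0.77.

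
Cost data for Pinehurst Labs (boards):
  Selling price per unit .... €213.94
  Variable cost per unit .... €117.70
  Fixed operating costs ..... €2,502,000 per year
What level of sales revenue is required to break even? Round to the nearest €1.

€5,561,906

Contribution margin per unit = €213.94 − €117.70 = €96.24, a CM ratio of €96.24 ÷ €213.94 = 0.4498.
Break-even sales = FC ÷ CM ratio = €2,502,000 × €213.94 / €96.24 = €5,561,906.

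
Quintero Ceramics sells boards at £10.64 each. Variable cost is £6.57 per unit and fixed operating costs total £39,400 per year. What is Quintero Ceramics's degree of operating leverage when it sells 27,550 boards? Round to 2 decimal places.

1.54

At 27,550 units, contribution = 27,550 × £4.07 = £112,128.50.
Operating income = contribution − fixed costs = £112,128.50 − £39,400 = £72,728.50.
Degree of operating leverage = £112,128.50 / £72,728.50 = 1.5417.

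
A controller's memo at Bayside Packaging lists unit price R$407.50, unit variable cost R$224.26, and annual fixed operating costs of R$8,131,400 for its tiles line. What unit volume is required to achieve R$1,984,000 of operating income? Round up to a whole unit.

55,204 tiles

Each unit contributes R$407.50 − R$224.26 = R$183.24.
Required volume = (fixed costs + target profit) ÷ CM = (R$8,131,400 + R$1,984,000) ÷ R$183.24 = 55,203.01, so 55,204 tiles.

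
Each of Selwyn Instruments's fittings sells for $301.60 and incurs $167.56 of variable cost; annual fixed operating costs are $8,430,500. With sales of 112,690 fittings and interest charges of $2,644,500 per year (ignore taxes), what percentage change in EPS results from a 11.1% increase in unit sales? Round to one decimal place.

Total contribution margin = 112,690 × $134.04 = $15,104,967.60.
EBIT = $15,104,967.60 − $8,430,500 = $6,674,467.60.
Interest = $2,644,500.00, so EBIT − I = $4,029,967.60.
DCL = total CM / (EBIT − I) = $15,104,967.60 / $4,029,967.60 = 3.7482.
EPS therefore changes by 3.7482 × (+11.1%) = +41.6%.

+41.6%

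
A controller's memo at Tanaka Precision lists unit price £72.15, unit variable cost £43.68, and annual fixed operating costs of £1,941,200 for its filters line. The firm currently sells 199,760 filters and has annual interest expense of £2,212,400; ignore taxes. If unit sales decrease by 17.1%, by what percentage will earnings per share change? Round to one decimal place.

At 199,760 units, contribution = 199,760 × £28.47 = £5,687,167.20.
Operating income = contribution − fixed costs = £5,687,167.20 − £1,941,200 = £3,745,967.20.
After interest of £2,212,400.00, pre-tax earnings = £1,533,567.20.
DCL = total CM / (EBIT − I) = £5,687,167.20 / £1,533,567.20 = 3.7085.
EPS therefore changes by 3.7085 × (-17.1%) = -63.4%.

-63.4%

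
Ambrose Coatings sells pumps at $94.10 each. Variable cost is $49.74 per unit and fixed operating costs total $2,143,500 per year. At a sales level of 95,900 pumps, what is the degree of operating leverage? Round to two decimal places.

At 95,900 units, contribution = 95,900 × $44.36 = $4,254,124.00.
Operating income = contribution − fixed costs = $4,254,124.00 − $2,143,500 = $2,110,624.00.
DOL = contribution ÷ EBIT = $4,254,124.00 ÷ $2,110,624.00 = 2.0156.

2.02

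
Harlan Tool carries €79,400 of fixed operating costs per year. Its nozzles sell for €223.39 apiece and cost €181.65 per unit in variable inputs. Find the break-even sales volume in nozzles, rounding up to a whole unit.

Contribution margin per unit = €223.39 − €181.65 = €41.74.
Units to break even: €79,400 ÷ €41.74 = 1,902.25, rounded up to 1,903.

1,903 nozzles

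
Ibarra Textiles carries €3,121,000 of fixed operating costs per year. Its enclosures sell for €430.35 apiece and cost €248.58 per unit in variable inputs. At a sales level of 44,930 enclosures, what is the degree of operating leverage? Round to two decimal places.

At 44,930 units, contribution = 44,930 × €181.77 = €8,166,926.10.
Subtracting fixed costs: EBIT = €8,166,926.10 − €3,121,000 = €5,045,926.10.
So DOL = total CM / EBIT = €8,166,926.10 / €5,045,926.10 = 1.6185.

1.62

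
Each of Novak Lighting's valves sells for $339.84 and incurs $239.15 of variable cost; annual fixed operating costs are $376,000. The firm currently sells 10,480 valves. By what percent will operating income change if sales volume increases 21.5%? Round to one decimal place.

Contribution at this volume is 10,480 × $100.69 = $1,055,231.20.
Operating income = contribution − fixed costs = $1,055,231.20 − $376,000 = $679,231.20.
DOL = contribution ÷ EBIT = $1,055,231.20 ÷ $679,231.20 = 1.5536.
Operating income changes by 1.5536 × +21.5% = +33.4%.

+33.4%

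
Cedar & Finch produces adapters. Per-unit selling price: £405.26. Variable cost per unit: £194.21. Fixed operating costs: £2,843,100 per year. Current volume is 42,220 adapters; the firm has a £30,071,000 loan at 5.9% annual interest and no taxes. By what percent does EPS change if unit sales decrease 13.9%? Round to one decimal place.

At 42,220 units, contribution = 42,220 × £211.05 = £8,910,531.00.
EBIT = £8,910,531.00 − £2,843,100 = £6,067,431.00.
After interest of £1,774,189.00, pre-tax earnings = £4,293,242.00.
DCL = total CM / (EBIT − I) = £8,910,531.00 / £4,293,242.00 = 2.0755.
EPS therefore changes by 2.0755 × (-13.9%) = -28.8%.

-28.8%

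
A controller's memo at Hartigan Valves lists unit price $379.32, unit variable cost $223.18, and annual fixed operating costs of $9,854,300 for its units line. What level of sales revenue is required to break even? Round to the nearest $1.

$23,939,625

CM per unit = $379.32 − $223.18 = $156.14; CM ratio = $156.14 / $379.32 = 0.4116.
Break-even sales = FC ÷ CM ratio = $9,854,300 × $379.32 / $156.14 = $23,939,625.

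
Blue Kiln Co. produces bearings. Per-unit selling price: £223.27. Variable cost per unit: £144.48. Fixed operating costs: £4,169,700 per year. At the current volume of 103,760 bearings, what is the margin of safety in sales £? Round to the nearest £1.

£11,350,669

Unit CM = price − variable cost = £223.27 − £144.48 = £78.79. Break-even units = £4,169,700 ÷ £78.79 = 52,921.69; break-even revenue = 52,921.69 × £223.27 = £11,815,825.85.
Actual sales revenue = 103,760 × £223.27 = £23,166,495.20.
Margin of safety = £23,166,495.20 − £11,815,825.85 = £11,350,669.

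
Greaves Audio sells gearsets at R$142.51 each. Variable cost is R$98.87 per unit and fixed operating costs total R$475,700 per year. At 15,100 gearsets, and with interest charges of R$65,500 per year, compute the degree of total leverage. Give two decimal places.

At 15,100 units, contribution = 15,100 × R$43.64 = R$658,964.00.
Subtracting fixed costs: EBIT = R$658,964.00 − R$475,700 = R$183,264.00. Interest = R$65,500.00, so EBIT − I = R$117,764.00.
Degree of total leverage = total CM / (EBIT − interest) = R$658,964.00 / R$117,764.00 = 5.5956.

5.60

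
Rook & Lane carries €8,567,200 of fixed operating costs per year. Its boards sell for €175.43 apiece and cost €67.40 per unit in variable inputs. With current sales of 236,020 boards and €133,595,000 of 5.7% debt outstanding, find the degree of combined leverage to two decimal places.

2.74

At 236,020 units, contribution = 236,020 × €108.03 = €25,497,240.60.
Subtracting fixed costs: EBIT = €25,497,240.60 − €8,567,200 = €16,930,040.60. Interest = €7,614,915.00.
DOL = €25,497,240.60 ÷ €16,930,040.60 = 1.5060; DFL = €16,930,040.60 ÷ €9,315,125.60 = 1.8175.
Combined leverage = 1.5060 × 1.8175 = 2.7372.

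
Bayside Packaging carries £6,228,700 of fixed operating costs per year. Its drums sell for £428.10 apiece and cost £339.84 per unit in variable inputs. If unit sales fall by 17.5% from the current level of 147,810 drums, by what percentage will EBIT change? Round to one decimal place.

-33.5%

Total contribution margin = 147,810 × £88.26 = £13,045,710.60.
EBIT = £13,045,710.60 − £6,228,700 = £6,817,010.60.
DOL = contribution ÷ EBIT = £13,045,710.60 ÷ £6,817,010.60 = 1.9137.
%ΔEBIT = DOL × %ΔSales = 1.9137 × -17.5% = -33.5%.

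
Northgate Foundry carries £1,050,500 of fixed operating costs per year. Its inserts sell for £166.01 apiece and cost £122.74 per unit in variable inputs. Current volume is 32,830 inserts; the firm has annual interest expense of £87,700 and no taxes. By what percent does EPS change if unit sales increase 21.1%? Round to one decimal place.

At 32,830 units, contribution = 32,830 × £43.27 = £1,420,554.10.
Subtracting fixed costs: EBIT = £1,420,554.10 − £1,050,500 = £370,054.10.
Interest = £87,700.00, so EBIT − I = £282,354.10.
Degree of combined leverage = contribution ÷ (EBIT − I) = £1,420,554.10 ÷ £282,354.10 = 5.0311.
%ΔEPS = DCL × %ΔSales = 5.0311 × +21.1% = +106.2%.

+106.2%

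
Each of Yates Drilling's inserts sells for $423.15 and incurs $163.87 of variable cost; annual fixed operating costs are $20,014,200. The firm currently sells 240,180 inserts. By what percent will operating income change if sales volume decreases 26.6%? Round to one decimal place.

At 240,180 units, contribution = 240,180 × $259.28 = $62,273,870.40.
Operating income = contribution − fixed costs = $62,273,870.40 − $20,014,200 = $42,259,670.40.
So DOL = total CM / EBIT = $62,273,870.40 / $42,259,670.40 = 1.4736.
So EBIT moves 1.4736 × (-26.6%) = -39.2%.

-39.2%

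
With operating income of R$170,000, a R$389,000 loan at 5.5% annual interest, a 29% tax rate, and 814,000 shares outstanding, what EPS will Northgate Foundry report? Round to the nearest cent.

Pre-tax income = R$170,000 − R$21,395.00 = R$148,605.00.
After tax at 29%: net income = R$148,605.00 × 0.71 = R$105,509.55.
Per share: R$105,509.55 / 814,000 shares = R$0.13.

R$0.13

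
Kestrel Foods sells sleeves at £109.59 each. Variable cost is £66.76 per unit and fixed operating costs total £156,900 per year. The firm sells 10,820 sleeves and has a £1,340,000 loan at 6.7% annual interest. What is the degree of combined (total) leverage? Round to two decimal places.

2.14

Total contribution margin = 10,820 × £42.83 = £463,420.60.
Subtracting fixed costs: EBIT = £463,420.60 − £156,900 = £306,520.60. Interest = £89,780.00, so EBIT − I = £216,740.60.
Degree of total leverage = total CM / (EBIT − interest) = £463,420.60 / £216,740.60 = 2.1381.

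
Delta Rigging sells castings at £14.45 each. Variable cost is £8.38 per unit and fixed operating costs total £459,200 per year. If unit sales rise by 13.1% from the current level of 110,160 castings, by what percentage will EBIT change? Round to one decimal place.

+41.8%

Contribution at this volume is 110,160 × £6.07 = £668,671.20.
Subtracting fixed costs: EBIT = £668,671.20 − £459,200 = £209,471.20.
DOL = contribution ÷ EBIT = £668,671.20 ÷ £209,471.20 = 3.1922.
%ΔEBIT = DOL × %ΔSales = 3.1922 × +13.1% = +41.8%.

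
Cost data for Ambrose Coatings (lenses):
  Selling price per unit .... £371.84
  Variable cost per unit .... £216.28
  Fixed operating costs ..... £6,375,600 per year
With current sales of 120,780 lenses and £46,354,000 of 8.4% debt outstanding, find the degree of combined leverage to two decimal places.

2.21

Total contribution margin = 120,780 × £155.56 = £18,788,536.80.
EBIT = £18,788,536.80 − £6,375,600 = £12,412,936.80. Interest = £3,893,736.00.
DOL = £18,788,536.80 ÷ £12,412,936.80 = 1.5136; DFL = £12,412,936.80 ÷ £8,519,200.80 = 1.4571.
Combined leverage = 1.5136 × 1.4571 = 2.2055.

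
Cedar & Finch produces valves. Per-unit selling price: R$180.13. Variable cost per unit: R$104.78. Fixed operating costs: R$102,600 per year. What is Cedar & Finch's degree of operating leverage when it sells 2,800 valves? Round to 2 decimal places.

1.95

Total contribution margin = 2,800 × R$75.35 = R$210,980.00.
Operating income = contribution − fixed costs = R$210,980.00 − R$102,600 = R$108,380.00.
DOL = contribution ÷ EBIT = R$210,980.00 ÷ R$108,380.00 = 1.9467.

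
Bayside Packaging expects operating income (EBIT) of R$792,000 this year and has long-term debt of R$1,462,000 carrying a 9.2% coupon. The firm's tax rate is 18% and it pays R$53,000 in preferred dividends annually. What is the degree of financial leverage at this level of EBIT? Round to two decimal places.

1.34

Interest = R$134,504.00.
Pre-tax preferred-dividend burden = R$53,000 ÷ (1 − 0.18) = R$64,634.15.
DFL = EBIT ÷ [EBIT − I − D_p/(1−t)] = R$792,000 ÷ [R$792,000 − R$134,504.00 − R$64,634.15] = R$792,000 ÷ R$592,861.85 = 1.3359.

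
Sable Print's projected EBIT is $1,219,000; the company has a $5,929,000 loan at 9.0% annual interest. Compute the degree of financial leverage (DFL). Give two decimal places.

Annual interest charges come to $533,610.00.
DFL = EBIT ÷ (EBIT − I) = $1,219,000 ÷ ($1,219,000 − $533,610.00) = $1,219,000 ÷ $685,390.00 = 1.7785.

1.78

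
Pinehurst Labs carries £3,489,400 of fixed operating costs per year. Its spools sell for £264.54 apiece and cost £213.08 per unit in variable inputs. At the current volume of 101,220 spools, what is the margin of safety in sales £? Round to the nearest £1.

£8,838,809

Contribution margin per unit = £264.54 − £213.08 = £51.46. Break-even units = £3,489,400 ÷ £51.46 = 67,808.01; break-even revenue = 67,808.01 × £264.54 = £17,937,929.97.
Current sales = 101,220 × £264.54 = £26,776,738.80.
Margin of safety = £26,776,738.80 − £17,937,929.97 = £8,838,809.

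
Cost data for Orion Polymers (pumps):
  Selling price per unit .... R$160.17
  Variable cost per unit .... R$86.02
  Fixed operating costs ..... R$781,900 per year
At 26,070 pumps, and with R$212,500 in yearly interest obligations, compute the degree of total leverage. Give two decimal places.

Contribution at this volume is 26,070 × R$74.15 = R$1,933,090.50.
Subtracting fixed costs: EBIT = R$1,933,090.50 − R$781,900 = R$1,151,190.50. Interest = R$212,500.00.
DOL = R$1,933,090.50 ÷ R$1,151,190.50 = 1.6792; DFL = R$1,151,190.50 ÷ R$938,690.50 = 1.2264.
DCL = DOL × DFL = 1.6792 × 1.2264 = 2.0594.

2.06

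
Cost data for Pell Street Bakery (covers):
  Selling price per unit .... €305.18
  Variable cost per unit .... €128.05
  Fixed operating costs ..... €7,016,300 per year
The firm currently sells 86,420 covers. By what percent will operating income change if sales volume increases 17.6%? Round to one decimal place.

Total contribution margin = 86,420 × €177.13 = €15,307,574.60.
EBIT = €15,307,574.60 − €7,016,300 = €8,291,274.60.
So DOL = total CM / EBIT = €15,307,574.60 / €8,291,274.60 = 1.8462.
%ΔEBIT = DOL × %ΔSales = 1.8462 × +17.6% = +32.5%.

+32.5%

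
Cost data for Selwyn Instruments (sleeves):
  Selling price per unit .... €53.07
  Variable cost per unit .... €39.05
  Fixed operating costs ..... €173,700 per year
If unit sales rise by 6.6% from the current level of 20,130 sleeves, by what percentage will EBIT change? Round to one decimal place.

At 20,130 units, contribution = 20,130 × €14.02 = €282,222.60.
Operating income = contribution − fixed costs = €282,222.60 − €173,700 = €108,522.60.
So DOL = total CM / EBIT = €282,222.60 / €108,522.60 = 2.6006.
So EBIT moves 2.6006 × (+6.6%) = +17.2%.

+17.2%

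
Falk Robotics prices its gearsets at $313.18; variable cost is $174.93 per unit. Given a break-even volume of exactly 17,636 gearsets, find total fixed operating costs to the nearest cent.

$2,438,177.00

Contribution margin per unit = $313.18 − $174.93 = $138.25.
Fixed costs = break-even units × CM = 17,636 × $138.25 = $2,438,177.00.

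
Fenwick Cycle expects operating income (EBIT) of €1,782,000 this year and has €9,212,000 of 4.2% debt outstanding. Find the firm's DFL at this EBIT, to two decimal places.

1.28

Interest = €386,904.00.
DFL = EBIT ÷ (EBIT − I) = €1,782,000 ÷ (€1,782,000 − €386,904.00) = €1,782,000 ÷ €1,395,096.00 = 1.2773.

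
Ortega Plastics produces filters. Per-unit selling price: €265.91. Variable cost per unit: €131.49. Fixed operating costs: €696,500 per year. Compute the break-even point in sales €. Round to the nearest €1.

Contribution margin per unit = €265.91 − €131.49 = €134.42, a CM ratio of €134.42 ÷ €265.91 = 0.5055.
Break-even revenue = fixed costs × price ÷ CM = €696,500 × €265.91 ÷ €134.42 = €1,377,818.

€1,377,818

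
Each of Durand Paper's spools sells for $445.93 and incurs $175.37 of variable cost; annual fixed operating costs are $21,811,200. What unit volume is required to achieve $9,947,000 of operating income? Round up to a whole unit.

Each unit contributes $445.93 − $175.37 = $270.56.
Need Q such that Q × $270.56 − $21,811,200 = $9,947,000, i.e. Q = $31,758,200 / $270.56 = 117,379.51 → 117,380.

117,380 spools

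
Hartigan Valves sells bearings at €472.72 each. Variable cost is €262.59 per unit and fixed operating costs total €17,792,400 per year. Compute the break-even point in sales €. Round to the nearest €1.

CM per unit = €472.72 − €262.59 = €210.13; CM ratio = €210.13 / €472.72 = 0.4445.
Break-even revenue = fixed costs × price ÷ CM = €17,792,400 × €472.72 ÷ €210.13 = €40,026,761.

€40,026,761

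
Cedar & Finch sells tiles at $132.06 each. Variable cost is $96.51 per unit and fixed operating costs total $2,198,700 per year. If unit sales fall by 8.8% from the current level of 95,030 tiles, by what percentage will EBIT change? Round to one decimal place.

-25.2%

Total contribution margin = 95,030 × $35.55 = $3,378,316.50.
EBIT = $3,378,316.50 − $2,198,700 = $1,179,616.50.
Degree of operating leverage = $3,378,316.50 / $1,179,616.50 = 2.8639.
%ΔEBIT = DOL × %ΔSales = 2.8639 × -8.8% = -25.2%.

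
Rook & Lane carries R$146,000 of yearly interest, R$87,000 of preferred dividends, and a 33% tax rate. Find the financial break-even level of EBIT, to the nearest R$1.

R$275,851

Preferred dividends are paid after tax, so their pre-tax equivalent is R$87,000 ÷ (1 − 0.33) = R$129,850.75.
EPS = 0 when EBIT covers interest plus the pre-tax preferred burden: R$146,000 + R$129,850.75 = R$275,850.75.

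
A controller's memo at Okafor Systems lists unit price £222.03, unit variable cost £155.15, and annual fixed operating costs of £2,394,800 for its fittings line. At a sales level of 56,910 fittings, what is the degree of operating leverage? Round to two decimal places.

2.70

Total contribution margin = 56,910 × £66.88 = £3,806,140.80.
EBIT = £3,806,140.80 − £2,394,800 = £1,411,340.80.
Degree of operating leverage = £3,806,140.80 / £1,411,340.80 = 2.6968.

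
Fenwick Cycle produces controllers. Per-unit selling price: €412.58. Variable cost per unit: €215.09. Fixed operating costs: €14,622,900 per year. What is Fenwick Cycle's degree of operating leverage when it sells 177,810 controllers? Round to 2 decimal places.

1.71

At 177,810 units, contribution = 177,810 × €197.49 = €35,115,696.90.
Operating income = contribution − fixed costs = €35,115,696.90 − €14,622,900 = €20,492,796.90.
So DOL = total CM / EBIT = €35,115,696.90 / €20,492,796.90 = 1.7136.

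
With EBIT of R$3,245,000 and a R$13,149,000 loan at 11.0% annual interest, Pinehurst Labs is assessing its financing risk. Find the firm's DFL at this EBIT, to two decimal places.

1.80

Interest = R$1,446,390.00.
Degree of financial leverage = EBIT / (EBIT − interest) = R$3,245,000 / R$1,798,610.00 = 1.8042.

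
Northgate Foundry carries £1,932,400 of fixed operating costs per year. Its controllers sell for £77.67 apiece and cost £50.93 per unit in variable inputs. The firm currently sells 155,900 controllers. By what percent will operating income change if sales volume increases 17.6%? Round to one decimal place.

At 155,900 units, contribution = 155,900 × £26.74 = £4,168,766.00.
Subtracting fixed costs: EBIT = £4,168,766.00 − £1,932,400 = £2,236,366.00.
So DOL = total CM / EBIT = £4,168,766.00 / £2,236,366.00 = 1.8641.
%ΔEBIT = DOL × %ΔSales = 1.8641 × +17.6% = +32.8%.

+32.8%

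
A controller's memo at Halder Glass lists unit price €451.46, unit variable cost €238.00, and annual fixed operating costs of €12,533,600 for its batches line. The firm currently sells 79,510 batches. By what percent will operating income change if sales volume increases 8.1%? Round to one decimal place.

+31.0%

At 79,510 units, contribution = 79,510 × €213.46 = €16,972,204.60.
Subtracting fixed costs: EBIT = €16,972,204.60 − €12,533,600 = €4,438,604.60.
So DOL = total CM / EBIT = €16,972,204.60 / €4,438,604.60 = 3.8238.
So EBIT moves 3.8238 × (+8.1%) = +31.0%.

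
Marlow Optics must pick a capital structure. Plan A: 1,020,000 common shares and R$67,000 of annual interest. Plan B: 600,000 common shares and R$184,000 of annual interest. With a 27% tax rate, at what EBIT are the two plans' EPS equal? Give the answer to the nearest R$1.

At indifference, (EBIT − 67,000)(1 − t)/1,020,000 = (EBIT − 184,000)(1 − t)/600,000.
The (1 − t) factor cancels: (EBIT − 67,000) × 600,000 = (EBIT − 184,000) × 1,020,000.
EBIT × (1,020,000 − 600,000) = 184,000 × 1,020,000 − 67,000 × 600,000 = 147,480,000,000, so EBIT = 147,480,000,000 ÷ 420,000 = 351,142.86.

R$351,143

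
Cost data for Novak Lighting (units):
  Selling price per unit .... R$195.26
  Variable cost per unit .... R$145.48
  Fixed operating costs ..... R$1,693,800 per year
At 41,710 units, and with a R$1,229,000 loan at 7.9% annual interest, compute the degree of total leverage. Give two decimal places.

Total contribution margin = 41,710 × R$49.78 = R$2,076,323.80.
Operating income = contribution − fixed costs = R$2,076,323.80 − R$1,693,800 = R$382,523.80. Interest = R$97,091.00.
DOL = R$2,076,323.80 ÷ R$382,523.80 = 5.4280; DFL = R$382,523.80 ÷ R$285,432.80 = 1.3402.
DCL = DOL × DFL = 5.4280 × 1.3402 = 7.2746.

7.27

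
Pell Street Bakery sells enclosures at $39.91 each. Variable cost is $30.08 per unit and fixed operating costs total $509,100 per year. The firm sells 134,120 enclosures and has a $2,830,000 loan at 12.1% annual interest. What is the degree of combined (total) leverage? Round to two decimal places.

2.82

Total contribution margin = 134,120 × $9.83 = $1,318,399.60.
Subtracting fixed costs: EBIT = $1,318,399.60 − $509,100 = $809,299.60. Interest = $342,430.00.
DOL = $1,318,399.60 ÷ $809,299.60 = 1.6291; DFL = $809,299.60 ÷ $466,869.60 = 1.7335.
Combined leverage = 1.6291 × 1.7335 = 2.8240.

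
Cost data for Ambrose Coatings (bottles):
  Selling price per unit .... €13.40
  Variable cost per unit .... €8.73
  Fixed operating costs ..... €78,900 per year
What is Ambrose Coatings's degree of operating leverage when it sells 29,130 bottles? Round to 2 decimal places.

2.38

Contribution at this volume is 29,130 × €4.67 = €136,037.10.
Subtracting fixed costs: EBIT = €136,037.10 − €78,900 = €57,137.10.
So DOL = total CM / EBIT = €136,037.10 / €57,137.10 = 2.3809.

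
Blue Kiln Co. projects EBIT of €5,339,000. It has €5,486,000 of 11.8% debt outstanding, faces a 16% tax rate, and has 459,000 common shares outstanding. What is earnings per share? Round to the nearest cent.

€8.59

Interest = €647,348.00, so EBT = €5,339,000 − €647,348.00 = €4,691,652.00.
After tax at 16%: net income = €4,691,652.00 × 0.84 = €3,940,987.68.
EPS = €3,940,987.68 ÷ 459,000 = €8.59.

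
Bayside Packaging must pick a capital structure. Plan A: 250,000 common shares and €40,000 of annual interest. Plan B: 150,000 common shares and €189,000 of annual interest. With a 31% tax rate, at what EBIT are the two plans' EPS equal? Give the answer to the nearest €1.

€412,500

At indifference, (EBIT − 40,000)(1 − t)/250,000 = (EBIT − 189,000)(1 − t)/150,000.
Cancelling (1 − t) and cross-multiplying: 150,000·(EBIT − 40,000) = 250,000·(EBIT − 189,000).
Solving, EBIT = (189,000·250,000 − 40,000·150,000) / (250,000 − 150,000) = 41,250,000,000 / 100,000 = 412,500.00.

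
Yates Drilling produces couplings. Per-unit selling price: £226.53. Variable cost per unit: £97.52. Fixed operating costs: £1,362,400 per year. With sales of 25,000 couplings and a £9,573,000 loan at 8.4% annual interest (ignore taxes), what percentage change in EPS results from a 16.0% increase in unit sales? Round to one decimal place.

+48.7%

Contribution at this volume is 25,000 × £129.01 = £3,225,250.00.
Subtracting fixed costs: EBIT = £3,225,250.00 − £1,362,400 = £1,862,850.00.
Interest = £804,132.00, so EBIT − I = £1,058,718.00.
DCL = total CM / (EBIT − I) = £3,225,250.00 / £1,058,718.00 = 3.0464.
%ΔEPS = DCL × %ΔSales = 3.0464 × +16.0% = +48.7%.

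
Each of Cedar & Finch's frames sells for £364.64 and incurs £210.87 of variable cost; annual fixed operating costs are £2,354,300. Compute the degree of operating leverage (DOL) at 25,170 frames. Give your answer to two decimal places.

Contribution at this volume is 25,170 × £153.77 = £3,870,390.90.
EBIT = £3,870,390.90 − £2,354,300 = £1,516,090.90.
DOL = contribution ÷ EBIT = £3,870,390.90 ÷ £1,516,090.90 = 2.5529.

2.55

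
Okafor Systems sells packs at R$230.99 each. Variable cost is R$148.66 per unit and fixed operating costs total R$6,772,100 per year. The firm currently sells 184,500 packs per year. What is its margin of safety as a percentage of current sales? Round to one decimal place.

Unit CM = price − variable cost = R$230.99 − R$148.66 = R$82.33. Break-even units = R$6,772,100 ÷ R$82.33 = 82,255.56; break-even revenue = 82,255.56 × R$230.99 = R$19,000,211.09.
Actual sales revenue = 184,500 × R$230.99 = R$42,617,655.00.
Margin of safety = (R$42,617,655.00 − R$19,000,211.09) ÷ R$42,617,655.00 = 55.4%.

55.4%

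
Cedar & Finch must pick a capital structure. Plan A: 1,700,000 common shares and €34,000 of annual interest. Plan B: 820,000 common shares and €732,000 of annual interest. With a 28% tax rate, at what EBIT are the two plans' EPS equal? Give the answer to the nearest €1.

Set EPS_A = EPS_B: (EBIT − €34,000)(1 − 0.28) ÷ 1,700,000 = (EBIT − €732,000)(1 − 0.28) ÷ 820,000.
The (1 − t) factor cancels: (EBIT − 34,000) × 820,000 = (EBIT − 732,000) × 1,700,000.
EBIT × (1,700,000 − 820,000) = 732,000 × 1,700,000 − 34,000 × 820,000 = 1,216,520,000,000, so EBIT = 1,216,520,000,000 ÷ 880,000 = 1,382,409.09.

€1,382,409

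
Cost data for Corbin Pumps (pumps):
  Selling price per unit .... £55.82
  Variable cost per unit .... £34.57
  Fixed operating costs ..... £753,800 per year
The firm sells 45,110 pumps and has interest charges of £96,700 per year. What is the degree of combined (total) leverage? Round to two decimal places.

8.87

Total contribution margin = 45,110 × £21.25 = £958,587.50.
Operating income = contribution − fixed costs = £958,587.50 − £753,800 = £204,787.50. Interest = £96,700.00.
DOL = £958,587.50 ÷ £204,787.50 = 4.6809; DFL = £204,787.50 ÷ £108,087.50 = 1.8946.
Combined leverage = 4.6809 × 1.8946 = 8.8684.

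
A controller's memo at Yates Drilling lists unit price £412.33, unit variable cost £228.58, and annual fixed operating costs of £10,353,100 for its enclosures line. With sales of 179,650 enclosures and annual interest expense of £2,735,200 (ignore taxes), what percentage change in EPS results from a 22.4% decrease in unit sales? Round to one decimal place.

Contribution at this volume is 179,650 × £183.75 = £33,010,687.50.
EBIT = £33,010,687.50 − £10,353,100 = £22,657,587.50.
Interest = £2,735,200.00, so EBIT − I = £19,922,387.50.
DCL = total CM / (EBIT − I) = £33,010,687.50 / £19,922,387.50 = 1.6570.
EPS therefore changes by 1.6570 × (-22.4%) = -37.1%.

-37.1%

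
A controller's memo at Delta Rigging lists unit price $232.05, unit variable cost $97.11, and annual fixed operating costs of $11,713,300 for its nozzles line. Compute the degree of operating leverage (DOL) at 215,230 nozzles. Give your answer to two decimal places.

Contribution at this volume is 215,230 × $134.94 = $29,043,136.20.
Operating income = contribution − fixed costs = $29,043,136.20 − $11,713,300 = $17,329,836.20.
So DOL = total CM / EBIT = $29,043,136.20 / $17,329,836.20 = 1.6759.

1.68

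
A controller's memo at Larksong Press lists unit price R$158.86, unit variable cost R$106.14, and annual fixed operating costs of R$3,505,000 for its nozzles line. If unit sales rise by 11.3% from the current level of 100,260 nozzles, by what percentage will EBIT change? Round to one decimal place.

Total contribution margin = 100,260 × R$52.72 = R$5,285,707.20.
EBIT = R$5,285,707.20 − R$3,505,000 = R$1,780,707.20.
So DOL = total CM / EBIT = R$5,285,707.20 / R$1,780,707.20 = 2.9683.
Operating income changes by 2.9683 × +11.3% = +33.5%.

+33.5%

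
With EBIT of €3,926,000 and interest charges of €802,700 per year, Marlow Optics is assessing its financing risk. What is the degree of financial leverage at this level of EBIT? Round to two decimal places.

1.26

Interest = €802,700.00.
Degree of financial leverage = EBIT / (EBIT − interest) = €3,926,000 / €3,123,300.00 = 1.2570.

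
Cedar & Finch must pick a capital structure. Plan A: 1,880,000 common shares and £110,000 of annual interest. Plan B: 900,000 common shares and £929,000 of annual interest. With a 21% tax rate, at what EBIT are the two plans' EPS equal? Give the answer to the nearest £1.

£1,681,143

Set EPS_A = EPS_B: (EBIT − £110,000)(1 − 0.21) ÷ 1,880,000 = (EBIT − £929,000)(1 − 0.21) ÷ 900,000.
Cancelling (1 − t) and cross-multiplying: 900,000·(EBIT − 110,000) = 1,880,000·(EBIT − 929,000).
Solving, EBIT = (929,000·1,880,000 − 110,000·900,000) / (1,880,000 − 900,000) = 1,647,520,000,000 / 980,000 = 1,681,142.86.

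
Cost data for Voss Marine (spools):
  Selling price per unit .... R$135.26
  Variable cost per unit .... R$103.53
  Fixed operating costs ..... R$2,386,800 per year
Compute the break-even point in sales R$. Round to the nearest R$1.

CM per unit = R$135.26 − R$103.53 = R$31.73; CM ratio = R$31.73 / R$135.26 = 0.2346.
Break-even sales = FC ÷ CM ratio = R$2,386,800 × R$135.26 / R$31.73 = R$10,174,553.

R$10,174,553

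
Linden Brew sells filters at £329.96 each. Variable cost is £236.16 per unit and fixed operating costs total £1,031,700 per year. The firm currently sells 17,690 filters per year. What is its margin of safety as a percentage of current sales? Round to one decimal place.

Contribution margin per unit = £329.96 − £236.16 = £93.80. Break-even units = £1,031,700 ÷ £93.80 = 10,998.93; break-even revenue = 10,998.93 × £329.96 = £3,629,208.23.
Current sales = 17,690 × £329.96 = £5,836,992.40.
Margin of safety = (£5,836,992.40 − £3,629,208.23) ÷ £5,836,992.40 = 37.8%.

37.8%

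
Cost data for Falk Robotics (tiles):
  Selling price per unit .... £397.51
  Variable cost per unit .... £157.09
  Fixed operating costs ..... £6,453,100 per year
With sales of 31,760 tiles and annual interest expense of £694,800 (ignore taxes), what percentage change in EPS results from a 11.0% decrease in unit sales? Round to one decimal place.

Contribution at this volume is 31,760 × £240.42 = £7,635,739.20.
Subtracting fixed costs: EBIT = £7,635,739.20 − £6,453,100 = £1,182,639.20.
After interest of £694,800.00, pre-tax earnings = £487,839.20.
DCL = total CM / (EBIT − I) = £7,635,739.20 / £487,839.20 = 15.6522.
%ΔEPS = DCL × %ΔSales = 15.6522 × -11.0% = -172.2%.

-172.2%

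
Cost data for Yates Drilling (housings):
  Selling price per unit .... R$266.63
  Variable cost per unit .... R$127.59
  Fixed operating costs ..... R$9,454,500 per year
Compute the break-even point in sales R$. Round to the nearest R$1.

R$18,130,418

Contribution margin per unit = R$266.63 − R$127.59 = R$139.04, a CM ratio of R$139.04 ÷ R$266.63 = 0.5215.
Break-even revenue = fixed costs × price ÷ CM = R$9,454,500 × R$266.63 ÷ R$139.04 = R$18,130,418.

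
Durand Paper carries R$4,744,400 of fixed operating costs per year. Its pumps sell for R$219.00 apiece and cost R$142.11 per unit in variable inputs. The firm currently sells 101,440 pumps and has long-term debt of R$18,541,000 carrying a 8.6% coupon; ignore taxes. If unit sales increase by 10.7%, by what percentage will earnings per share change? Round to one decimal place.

Total contribution margin = 101,440 × R$76.89 = R$7,799,721.60.
Operating income = contribution − fixed costs = R$7,799,721.60 − R$4,744,400 = R$3,055,321.60.
Interest = R$1,594,526.00, so EBIT − I = R$1,460,795.60.
DCL = total CM / (EBIT − I) = R$7,799,721.60 / R$1,460,795.60 = 5.3394.
%ΔEPS = DCL × %ΔSales = 5.3394 × +10.7% = +57.1%.

+57.1%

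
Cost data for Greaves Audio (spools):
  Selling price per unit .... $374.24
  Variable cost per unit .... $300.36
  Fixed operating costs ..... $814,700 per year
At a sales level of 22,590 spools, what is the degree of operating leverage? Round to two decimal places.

At 22,590 units, contribution = 22,590 × $73.88 = $1,668,949.20.
Operating income = contribution − fixed costs = $1,668,949.20 − $814,700 = $854,249.20.
So DOL = total CM / EBIT = $1,668,949.20 / $854,249.20 = 1.9537.

1.95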